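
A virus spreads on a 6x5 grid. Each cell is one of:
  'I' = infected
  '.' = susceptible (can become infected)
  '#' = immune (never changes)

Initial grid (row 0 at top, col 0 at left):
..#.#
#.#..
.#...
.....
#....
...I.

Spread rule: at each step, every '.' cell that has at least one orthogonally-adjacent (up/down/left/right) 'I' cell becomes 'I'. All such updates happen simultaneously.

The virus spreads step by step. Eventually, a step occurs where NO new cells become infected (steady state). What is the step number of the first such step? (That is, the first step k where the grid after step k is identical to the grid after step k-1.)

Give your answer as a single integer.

Step 0 (initial): 1 infected
Step 1: +3 new -> 4 infected
Step 2: +4 new -> 8 infected
Step 3: +5 new -> 13 infected
Step 4: +4 new -> 17 infected
Step 5: +3 new -> 20 infected
Step 6: +1 new -> 21 infected
Step 7: +0 new -> 21 infected

Answer: 7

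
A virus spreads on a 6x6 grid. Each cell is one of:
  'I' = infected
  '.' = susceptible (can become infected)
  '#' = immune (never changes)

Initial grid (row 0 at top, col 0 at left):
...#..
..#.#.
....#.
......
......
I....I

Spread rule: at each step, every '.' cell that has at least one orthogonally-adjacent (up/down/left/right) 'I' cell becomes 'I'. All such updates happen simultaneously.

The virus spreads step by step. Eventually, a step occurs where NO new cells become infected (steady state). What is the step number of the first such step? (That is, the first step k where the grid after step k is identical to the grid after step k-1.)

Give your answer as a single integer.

Answer: 8

Derivation:
Step 0 (initial): 2 infected
Step 1: +4 new -> 6 infected
Step 2: +6 new -> 12 infected
Step 3: +6 new -> 18 infected
Step 4: +5 new -> 23 infected
Step 5: +5 new -> 28 infected
Step 6: +3 new -> 31 infected
Step 7: +1 new -> 32 infected
Step 8: +0 new -> 32 infected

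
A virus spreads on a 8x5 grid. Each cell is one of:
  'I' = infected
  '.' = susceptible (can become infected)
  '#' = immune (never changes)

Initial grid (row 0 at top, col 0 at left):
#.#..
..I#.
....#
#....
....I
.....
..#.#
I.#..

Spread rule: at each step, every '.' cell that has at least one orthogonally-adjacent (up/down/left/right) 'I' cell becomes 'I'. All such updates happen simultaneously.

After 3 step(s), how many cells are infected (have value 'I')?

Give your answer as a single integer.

Answer: 27

Derivation:
Step 0 (initial): 3 infected
Step 1: +7 new -> 10 infected
Step 2: +10 new -> 20 infected
Step 3: +7 new -> 27 infected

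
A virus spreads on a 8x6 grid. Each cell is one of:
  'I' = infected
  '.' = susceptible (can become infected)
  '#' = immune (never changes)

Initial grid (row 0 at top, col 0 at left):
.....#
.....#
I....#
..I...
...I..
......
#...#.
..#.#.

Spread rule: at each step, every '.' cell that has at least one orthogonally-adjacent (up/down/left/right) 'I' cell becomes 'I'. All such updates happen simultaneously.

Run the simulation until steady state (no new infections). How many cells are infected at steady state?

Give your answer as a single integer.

Answer: 41

Derivation:
Step 0 (initial): 3 infected
Step 1: +9 new -> 12 infected
Step 2: +11 new -> 23 infected
Step 3: +10 new -> 33 infected
Step 4: +4 new -> 37 infected
Step 5: +3 new -> 40 infected
Step 6: +1 new -> 41 infected
Step 7: +0 new -> 41 infected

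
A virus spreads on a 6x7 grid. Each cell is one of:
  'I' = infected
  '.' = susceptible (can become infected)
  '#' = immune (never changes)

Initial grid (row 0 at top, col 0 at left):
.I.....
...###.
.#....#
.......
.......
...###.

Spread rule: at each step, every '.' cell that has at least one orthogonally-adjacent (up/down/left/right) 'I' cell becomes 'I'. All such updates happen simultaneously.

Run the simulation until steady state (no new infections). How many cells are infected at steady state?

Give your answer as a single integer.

Answer: 34

Derivation:
Step 0 (initial): 1 infected
Step 1: +3 new -> 4 infected
Step 2: +3 new -> 7 infected
Step 3: +3 new -> 10 infected
Step 4: +4 new -> 14 infected
Step 5: +6 new -> 20 infected
Step 6: +7 new -> 27 infected
Step 7: +3 new -> 30 infected
Step 8: +2 new -> 32 infected
Step 9: +1 new -> 33 infected
Step 10: +1 new -> 34 infected
Step 11: +0 new -> 34 infected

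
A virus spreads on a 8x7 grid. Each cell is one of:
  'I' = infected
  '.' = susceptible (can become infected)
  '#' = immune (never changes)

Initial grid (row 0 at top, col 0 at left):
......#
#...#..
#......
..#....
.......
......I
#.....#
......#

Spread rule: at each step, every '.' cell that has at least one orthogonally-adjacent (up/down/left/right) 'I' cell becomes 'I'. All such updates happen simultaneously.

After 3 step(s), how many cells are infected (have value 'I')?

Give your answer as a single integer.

Step 0 (initial): 1 infected
Step 1: +2 new -> 3 infected
Step 2: +4 new -> 7 infected
Step 3: +6 new -> 13 infected

Answer: 13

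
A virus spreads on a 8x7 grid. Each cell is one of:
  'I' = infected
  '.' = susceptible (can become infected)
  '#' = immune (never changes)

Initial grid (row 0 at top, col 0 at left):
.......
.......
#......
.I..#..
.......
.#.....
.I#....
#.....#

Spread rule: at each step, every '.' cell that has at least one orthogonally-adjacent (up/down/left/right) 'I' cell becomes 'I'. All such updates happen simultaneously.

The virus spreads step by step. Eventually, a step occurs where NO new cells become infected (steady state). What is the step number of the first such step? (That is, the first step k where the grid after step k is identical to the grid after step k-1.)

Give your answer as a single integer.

Step 0 (initial): 2 infected
Step 1: +6 new -> 8 infected
Step 2: +7 new -> 15 infected
Step 3: +7 new -> 22 infected
Step 4: +8 new -> 30 infected
Step 5: +7 new -> 37 infected
Step 6: +7 new -> 44 infected
Step 7: +5 new -> 49 infected
Step 8: +1 new -> 50 infected
Step 9: +0 new -> 50 infected

Answer: 9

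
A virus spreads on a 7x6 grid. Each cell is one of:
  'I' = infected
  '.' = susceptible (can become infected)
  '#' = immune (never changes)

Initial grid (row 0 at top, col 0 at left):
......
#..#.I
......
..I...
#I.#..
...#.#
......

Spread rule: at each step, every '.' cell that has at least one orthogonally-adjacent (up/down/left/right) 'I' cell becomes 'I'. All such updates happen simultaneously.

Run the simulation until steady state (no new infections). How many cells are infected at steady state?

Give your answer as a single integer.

Answer: 36

Derivation:
Step 0 (initial): 3 infected
Step 1: +8 new -> 11 infected
Step 2: +11 new -> 22 infected
Step 3: +8 new -> 30 infected
Step 4: +3 new -> 33 infected
Step 5: +2 new -> 35 infected
Step 6: +1 new -> 36 infected
Step 7: +0 new -> 36 infected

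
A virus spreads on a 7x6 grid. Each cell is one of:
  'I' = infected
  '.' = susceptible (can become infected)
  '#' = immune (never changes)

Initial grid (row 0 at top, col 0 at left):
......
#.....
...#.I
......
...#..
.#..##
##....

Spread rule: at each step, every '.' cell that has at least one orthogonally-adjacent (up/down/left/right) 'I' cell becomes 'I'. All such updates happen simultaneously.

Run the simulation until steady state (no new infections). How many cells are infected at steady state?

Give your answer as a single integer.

Answer: 34

Derivation:
Step 0 (initial): 1 infected
Step 1: +3 new -> 4 infected
Step 2: +4 new -> 8 infected
Step 3: +4 new -> 12 infected
Step 4: +3 new -> 15 infected
Step 5: +5 new -> 20 infected
Step 6: +5 new -> 25 infected
Step 7: +5 new -> 30 infected
Step 8: +2 new -> 32 infected
Step 9: +1 new -> 33 infected
Step 10: +1 new -> 34 infected
Step 11: +0 new -> 34 infected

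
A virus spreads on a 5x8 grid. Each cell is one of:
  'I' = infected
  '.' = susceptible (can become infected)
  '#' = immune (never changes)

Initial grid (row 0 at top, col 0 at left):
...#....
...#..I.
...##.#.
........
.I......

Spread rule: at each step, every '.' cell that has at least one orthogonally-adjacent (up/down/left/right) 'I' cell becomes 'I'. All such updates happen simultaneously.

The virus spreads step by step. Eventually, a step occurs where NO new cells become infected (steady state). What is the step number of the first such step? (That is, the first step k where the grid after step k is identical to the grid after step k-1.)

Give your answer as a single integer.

Answer: 6

Derivation:
Step 0 (initial): 2 infected
Step 1: +6 new -> 8 infected
Step 2: +9 new -> 17 infected
Step 3: +8 new -> 25 infected
Step 4: +7 new -> 32 infected
Step 5: +3 new -> 35 infected
Step 6: +0 new -> 35 infected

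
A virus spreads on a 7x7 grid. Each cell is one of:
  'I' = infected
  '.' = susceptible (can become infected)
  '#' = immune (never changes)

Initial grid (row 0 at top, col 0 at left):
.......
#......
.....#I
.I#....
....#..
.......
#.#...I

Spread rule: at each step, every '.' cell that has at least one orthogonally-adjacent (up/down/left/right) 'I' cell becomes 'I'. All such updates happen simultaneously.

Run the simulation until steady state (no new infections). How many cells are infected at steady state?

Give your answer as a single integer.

Answer: 43

Derivation:
Step 0 (initial): 3 infected
Step 1: +7 new -> 10 infected
Step 2: +12 new -> 22 infected
Step 3: +13 new -> 35 infected
Step 4: +7 new -> 42 infected
Step 5: +1 new -> 43 infected
Step 6: +0 new -> 43 infected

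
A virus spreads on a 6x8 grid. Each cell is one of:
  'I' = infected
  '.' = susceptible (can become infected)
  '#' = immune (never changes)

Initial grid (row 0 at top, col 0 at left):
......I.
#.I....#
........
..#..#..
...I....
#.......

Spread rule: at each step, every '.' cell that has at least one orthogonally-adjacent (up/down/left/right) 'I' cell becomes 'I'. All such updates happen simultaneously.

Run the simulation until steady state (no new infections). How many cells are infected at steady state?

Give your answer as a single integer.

Answer: 43

Derivation:
Step 0 (initial): 3 infected
Step 1: +11 new -> 14 infected
Step 2: +13 new -> 27 infected
Step 3: +11 new -> 38 infected
Step 4: +4 new -> 42 infected
Step 5: +1 new -> 43 infected
Step 6: +0 new -> 43 infected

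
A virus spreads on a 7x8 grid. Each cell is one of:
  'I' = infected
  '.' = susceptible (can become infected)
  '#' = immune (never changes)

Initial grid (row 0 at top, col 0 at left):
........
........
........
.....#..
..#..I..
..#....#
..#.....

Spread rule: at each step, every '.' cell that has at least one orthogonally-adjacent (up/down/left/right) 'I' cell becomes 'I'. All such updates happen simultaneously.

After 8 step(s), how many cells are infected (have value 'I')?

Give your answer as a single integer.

Step 0 (initial): 1 infected
Step 1: +3 new -> 4 infected
Step 2: +7 new -> 11 infected
Step 3: +7 new -> 18 infected
Step 4: +8 new -> 26 infected
Step 5: +7 new -> 33 infected
Step 6: +7 new -> 40 infected
Step 7: +5 new -> 45 infected
Step 8: +4 new -> 49 infected

Answer: 49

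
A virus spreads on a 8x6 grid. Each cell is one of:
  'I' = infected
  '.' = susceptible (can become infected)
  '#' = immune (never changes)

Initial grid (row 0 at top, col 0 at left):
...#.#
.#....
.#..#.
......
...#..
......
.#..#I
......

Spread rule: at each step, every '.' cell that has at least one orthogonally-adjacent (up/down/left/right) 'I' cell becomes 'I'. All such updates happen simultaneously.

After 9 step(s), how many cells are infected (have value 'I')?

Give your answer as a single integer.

Step 0 (initial): 1 infected
Step 1: +2 new -> 3 infected
Step 2: +3 new -> 6 infected
Step 3: +4 new -> 10 infected
Step 4: +5 new -> 15 infected
Step 5: +6 new -> 21 infected
Step 6: +6 new -> 27 infected
Step 7: +6 new -> 33 infected
Step 8: +2 new -> 35 infected
Step 9: +2 new -> 37 infected

Answer: 37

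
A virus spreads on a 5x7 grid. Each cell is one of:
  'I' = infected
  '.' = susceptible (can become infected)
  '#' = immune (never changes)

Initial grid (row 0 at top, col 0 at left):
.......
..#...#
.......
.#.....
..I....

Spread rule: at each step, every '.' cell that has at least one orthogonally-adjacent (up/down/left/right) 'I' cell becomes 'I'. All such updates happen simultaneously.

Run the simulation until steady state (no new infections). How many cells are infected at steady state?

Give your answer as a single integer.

Answer: 32

Derivation:
Step 0 (initial): 1 infected
Step 1: +3 new -> 4 infected
Step 2: +4 new -> 8 infected
Step 3: +5 new -> 13 infected
Step 4: +6 new -> 19 infected
Step 5: +6 new -> 25 infected
Step 6: +5 new -> 30 infected
Step 7: +1 new -> 31 infected
Step 8: +1 new -> 32 infected
Step 9: +0 new -> 32 infected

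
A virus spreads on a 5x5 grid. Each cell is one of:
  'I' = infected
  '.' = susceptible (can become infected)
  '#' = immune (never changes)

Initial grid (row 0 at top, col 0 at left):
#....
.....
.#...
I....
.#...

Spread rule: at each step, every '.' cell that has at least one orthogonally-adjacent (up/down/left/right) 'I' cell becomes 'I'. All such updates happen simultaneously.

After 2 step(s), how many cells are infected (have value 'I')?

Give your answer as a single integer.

Answer: 6

Derivation:
Step 0 (initial): 1 infected
Step 1: +3 new -> 4 infected
Step 2: +2 new -> 6 infected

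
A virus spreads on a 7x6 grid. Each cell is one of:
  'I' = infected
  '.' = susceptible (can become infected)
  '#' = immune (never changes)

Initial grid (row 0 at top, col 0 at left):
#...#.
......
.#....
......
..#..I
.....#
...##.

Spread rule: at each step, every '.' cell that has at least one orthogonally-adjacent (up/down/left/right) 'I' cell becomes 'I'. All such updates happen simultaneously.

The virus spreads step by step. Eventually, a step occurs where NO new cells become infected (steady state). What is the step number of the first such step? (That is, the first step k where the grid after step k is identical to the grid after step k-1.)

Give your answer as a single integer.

Answer: 9

Derivation:
Step 0 (initial): 1 infected
Step 1: +2 new -> 3 infected
Step 2: +4 new -> 7 infected
Step 3: +4 new -> 11 infected
Step 4: +5 new -> 16 infected
Step 5: +5 new -> 21 infected
Step 6: +6 new -> 27 infected
Step 7: +5 new -> 32 infected
Step 8: +2 new -> 34 infected
Step 9: +0 new -> 34 infected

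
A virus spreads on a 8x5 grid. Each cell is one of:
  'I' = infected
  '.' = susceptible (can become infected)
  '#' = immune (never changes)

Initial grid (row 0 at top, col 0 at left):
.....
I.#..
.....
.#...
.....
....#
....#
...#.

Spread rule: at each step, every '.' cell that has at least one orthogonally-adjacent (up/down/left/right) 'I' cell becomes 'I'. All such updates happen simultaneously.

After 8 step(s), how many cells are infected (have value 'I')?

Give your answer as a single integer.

Step 0 (initial): 1 infected
Step 1: +3 new -> 4 infected
Step 2: +3 new -> 7 infected
Step 3: +3 new -> 10 infected
Step 4: +5 new -> 15 infected
Step 5: +7 new -> 22 infected
Step 6: +6 new -> 28 infected
Step 7: +4 new -> 32 infected
Step 8: +2 new -> 34 infected

Answer: 34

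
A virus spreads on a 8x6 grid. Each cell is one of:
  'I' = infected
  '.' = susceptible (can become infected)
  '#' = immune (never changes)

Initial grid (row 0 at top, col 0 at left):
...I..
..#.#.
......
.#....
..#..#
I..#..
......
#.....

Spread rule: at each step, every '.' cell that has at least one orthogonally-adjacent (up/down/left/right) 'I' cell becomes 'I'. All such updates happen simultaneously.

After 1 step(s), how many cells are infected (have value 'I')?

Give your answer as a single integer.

Answer: 8

Derivation:
Step 0 (initial): 2 infected
Step 1: +6 new -> 8 infected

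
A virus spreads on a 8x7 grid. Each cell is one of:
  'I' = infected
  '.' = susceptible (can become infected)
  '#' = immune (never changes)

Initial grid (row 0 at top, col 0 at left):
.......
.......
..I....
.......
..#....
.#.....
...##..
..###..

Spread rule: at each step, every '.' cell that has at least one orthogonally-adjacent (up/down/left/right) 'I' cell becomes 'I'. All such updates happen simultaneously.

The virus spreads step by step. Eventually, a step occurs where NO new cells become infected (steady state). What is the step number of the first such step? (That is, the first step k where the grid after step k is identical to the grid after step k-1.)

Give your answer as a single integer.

Step 0 (initial): 1 infected
Step 1: +4 new -> 5 infected
Step 2: +7 new -> 12 infected
Step 3: +9 new -> 21 infected
Step 4: +8 new -> 29 infected
Step 5: +7 new -> 36 infected
Step 6: +5 new -> 41 infected
Step 7: +4 new -> 45 infected
Step 8: +3 new -> 48 infected
Step 9: +1 new -> 49 infected
Step 10: +0 new -> 49 infected

Answer: 10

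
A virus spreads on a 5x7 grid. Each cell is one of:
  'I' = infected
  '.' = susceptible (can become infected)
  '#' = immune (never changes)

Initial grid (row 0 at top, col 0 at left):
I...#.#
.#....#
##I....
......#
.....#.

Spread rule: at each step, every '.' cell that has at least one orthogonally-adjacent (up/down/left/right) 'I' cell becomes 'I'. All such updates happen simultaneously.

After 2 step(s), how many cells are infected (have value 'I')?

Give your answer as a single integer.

Step 0 (initial): 2 infected
Step 1: +5 new -> 7 infected
Step 2: +6 new -> 13 infected

Answer: 13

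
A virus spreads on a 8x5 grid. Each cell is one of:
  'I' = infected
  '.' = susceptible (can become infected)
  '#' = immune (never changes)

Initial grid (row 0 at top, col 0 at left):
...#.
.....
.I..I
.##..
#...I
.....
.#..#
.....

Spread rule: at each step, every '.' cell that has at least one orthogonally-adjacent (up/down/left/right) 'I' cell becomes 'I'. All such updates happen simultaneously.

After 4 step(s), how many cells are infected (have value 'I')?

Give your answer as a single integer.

Answer: 28

Derivation:
Step 0 (initial): 3 infected
Step 1: +8 new -> 11 infected
Step 2: +9 new -> 20 infected
Step 3: +5 new -> 25 infected
Step 4: +3 new -> 28 infected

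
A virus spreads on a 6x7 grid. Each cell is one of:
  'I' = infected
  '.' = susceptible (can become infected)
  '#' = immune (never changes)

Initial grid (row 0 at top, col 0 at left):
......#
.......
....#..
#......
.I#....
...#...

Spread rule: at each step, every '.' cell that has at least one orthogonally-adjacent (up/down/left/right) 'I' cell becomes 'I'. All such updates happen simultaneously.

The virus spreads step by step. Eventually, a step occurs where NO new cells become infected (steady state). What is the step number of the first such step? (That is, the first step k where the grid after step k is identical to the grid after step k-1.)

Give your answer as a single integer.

Step 0 (initial): 1 infected
Step 1: +3 new -> 4 infected
Step 2: +4 new -> 8 infected
Step 3: +4 new -> 12 infected
Step 4: +6 new -> 18 infected
Step 5: +5 new -> 23 infected
Step 6: +6 new -> 29 infected
Step 7: +5 new -> 34 infected
Step 8: +3 new -> 37 infected
Step 9: +0 new -> 37 infected

Answer: 9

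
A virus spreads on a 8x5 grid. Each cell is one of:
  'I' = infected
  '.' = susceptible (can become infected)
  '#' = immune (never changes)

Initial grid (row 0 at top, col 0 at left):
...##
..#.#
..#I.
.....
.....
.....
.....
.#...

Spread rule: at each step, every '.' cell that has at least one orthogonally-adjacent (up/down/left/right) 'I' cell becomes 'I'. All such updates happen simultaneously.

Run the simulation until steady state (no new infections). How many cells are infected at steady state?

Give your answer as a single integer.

Answer: 34

Derivation:
Step 0 (initial): 1 infected
Step 1: +3 new -> 4 infected
Step 2: +3 new -> 7 infected
Step 3: +4 new -> 11 infected
Step 4: +6 new -> 17 infected
Step 5: +7 new -> 24 infected
Step 6: +6 new -> 30 infected
Step 7: +3 new -> 33 infected
Step 8: +1 new -> 34 infected
Step 9: +0 new -> 34 infected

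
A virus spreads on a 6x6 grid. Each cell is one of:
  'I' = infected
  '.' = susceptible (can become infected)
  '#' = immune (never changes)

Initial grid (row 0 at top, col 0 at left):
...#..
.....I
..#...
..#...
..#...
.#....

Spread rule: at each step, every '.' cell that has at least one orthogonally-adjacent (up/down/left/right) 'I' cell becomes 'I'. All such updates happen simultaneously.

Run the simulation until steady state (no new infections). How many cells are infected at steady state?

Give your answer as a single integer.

Answer: 31

Derivation:
Step 0 (initial): 1 infected
Step 1: +3 new -> 4 infected
Step 2: +4 new -> 8 infected
Step 3: +4 new -> 12 infected
Step 4: +5 new -> 17 infected
Step 5: +5 new -> 22 infected
Step 6: +4 new -> 26 infected
Step 7: +3 new -> 29 infected
Step 8: +1 new -> 30 infected
Step 9: +1 new -> 31 infected
Step 10: +0 new -> 31 infected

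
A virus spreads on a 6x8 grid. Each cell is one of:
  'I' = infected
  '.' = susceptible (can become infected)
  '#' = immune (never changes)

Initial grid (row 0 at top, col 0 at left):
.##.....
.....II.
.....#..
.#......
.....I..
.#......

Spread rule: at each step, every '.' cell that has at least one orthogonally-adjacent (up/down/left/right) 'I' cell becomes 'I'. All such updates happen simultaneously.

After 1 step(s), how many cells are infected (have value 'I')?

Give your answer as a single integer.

Step 0 (initial): 3 infected
Step 1: +9 new -> 12 infected

Answer: 12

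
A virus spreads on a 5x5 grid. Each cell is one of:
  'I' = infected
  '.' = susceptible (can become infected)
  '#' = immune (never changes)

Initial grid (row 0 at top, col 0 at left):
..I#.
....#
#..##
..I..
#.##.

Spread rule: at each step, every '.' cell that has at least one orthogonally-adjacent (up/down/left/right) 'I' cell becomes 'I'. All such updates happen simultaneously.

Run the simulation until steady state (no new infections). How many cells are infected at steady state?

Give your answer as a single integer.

Step 0 (initial): 2 infected
Step 1: +5 new -> 7 infected
Step 2: +7 new -> 14 infected
Step 3: +2 new -> 16 infected
Step 4: +0 new -> 16 infected

Answer: 16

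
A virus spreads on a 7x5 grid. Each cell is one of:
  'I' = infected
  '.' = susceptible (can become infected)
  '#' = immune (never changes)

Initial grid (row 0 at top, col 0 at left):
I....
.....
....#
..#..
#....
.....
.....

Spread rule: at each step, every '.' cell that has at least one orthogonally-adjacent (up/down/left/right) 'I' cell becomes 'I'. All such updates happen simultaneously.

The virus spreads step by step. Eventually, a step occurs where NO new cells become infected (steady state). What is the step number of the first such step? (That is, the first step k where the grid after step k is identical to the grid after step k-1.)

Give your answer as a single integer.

Step 0 (initial): 1 infected
Step 1: +2 new -> 3 infected
Step 2: +3 new -> 6 infected
Step 3: +4 new -> 10 infected
Step 4: +4 new -> 14 infected
Step 5: +3 new -> 17 infected
Step 6: +3 new -> 20 infected
Step 7: +5 new -> 25 infected
Step 8: +4 new -> 29 infected
Step 9: +2 new -> 31 infected
Step 10: +1 new -> 32 infected
Step 11: +0 new -> 32 infected

Answer: 11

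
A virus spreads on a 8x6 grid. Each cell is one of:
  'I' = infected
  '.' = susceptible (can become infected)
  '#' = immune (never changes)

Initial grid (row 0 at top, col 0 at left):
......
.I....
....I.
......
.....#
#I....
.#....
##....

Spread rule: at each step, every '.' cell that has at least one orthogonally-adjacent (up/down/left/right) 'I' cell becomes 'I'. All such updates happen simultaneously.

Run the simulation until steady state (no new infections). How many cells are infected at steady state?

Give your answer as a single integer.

Answer: 42

Derivation:
Step 0 (initial): 3 infected
Step 1: +10 new -> 13 infected
Step 2: +15 new -> 28 infected
Step 3: +8 new -> 36 infected
Step 4: +3 new -> 39 infected
Step 5: +2 new -> 41 infected
Step 6: +1 new -> 42 infected
Step 7: +0 new -> 42 infected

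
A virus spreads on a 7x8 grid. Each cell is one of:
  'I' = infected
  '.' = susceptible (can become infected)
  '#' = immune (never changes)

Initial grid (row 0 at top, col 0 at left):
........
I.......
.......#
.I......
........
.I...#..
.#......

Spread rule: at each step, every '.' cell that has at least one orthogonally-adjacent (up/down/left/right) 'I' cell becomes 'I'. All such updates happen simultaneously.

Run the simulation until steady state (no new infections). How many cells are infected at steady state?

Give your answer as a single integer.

Step 0 (initial): 3 infected
Step 1: +9 new -> 12 infected
Step 2: +9 new -> 21 infected
Step 3: +7 new -> 28 infected
Step 4: +6 new -> 34 infected
Step 5: +6 new -> 40 infected
Step 6: +6 new -> 46 infected
Step 7: +5 new -> 51 infected
Step 8: +2 new -> 53 infected
Step 9: +0 new -> 53 infected

Answer: 53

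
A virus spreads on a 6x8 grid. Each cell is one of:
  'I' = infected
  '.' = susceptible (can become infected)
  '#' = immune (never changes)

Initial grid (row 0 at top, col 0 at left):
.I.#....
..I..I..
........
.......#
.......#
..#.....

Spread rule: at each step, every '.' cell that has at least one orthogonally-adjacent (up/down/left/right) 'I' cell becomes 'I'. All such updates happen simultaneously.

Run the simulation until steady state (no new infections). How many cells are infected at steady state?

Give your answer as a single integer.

Step 0 (initial): 3 infected
Step 1: +9 new -> 12 infected
Step 2: +10 new -> 22 infected
Step 3: +9 new -> 31 infected
Step 4: +6 new -> 37 infected
Step 5: +5 new -> 42 infected
Step 6: +2 new -> 44 infected
Step 7: +0 new -> 44 infected

Answer: 44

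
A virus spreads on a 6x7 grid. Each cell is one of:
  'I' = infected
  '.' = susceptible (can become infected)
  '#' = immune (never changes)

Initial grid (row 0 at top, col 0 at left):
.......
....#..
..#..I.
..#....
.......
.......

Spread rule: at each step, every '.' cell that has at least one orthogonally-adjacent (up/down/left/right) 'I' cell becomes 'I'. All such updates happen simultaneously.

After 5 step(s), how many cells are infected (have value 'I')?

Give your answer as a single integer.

Answer: 27

Derivation:
Step 0 (initial): 1 infected
Step 1: +4 new -> 5 infected
Step 2: +6 new -> 11 infected
Step 3: +7 new -> 18 infected
Step 4: +5 new -> 23 infected
Step 5: +4 new -> 27 infected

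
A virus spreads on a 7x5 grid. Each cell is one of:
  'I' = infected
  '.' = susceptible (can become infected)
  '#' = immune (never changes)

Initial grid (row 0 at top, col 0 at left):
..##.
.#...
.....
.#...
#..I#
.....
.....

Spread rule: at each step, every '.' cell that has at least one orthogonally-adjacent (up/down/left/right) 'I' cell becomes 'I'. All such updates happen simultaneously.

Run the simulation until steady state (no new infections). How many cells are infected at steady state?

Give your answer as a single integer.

Step 0 (initial): 1 infected
Step 1: +3 new -> 4 infected
Step 2: +7 new -> 11 infected
Step 3: +6 new -> 17 infected
Step 4: +5 new -> 22 infected
Step 5: +3 new -> 25 infected
Step 6: +2 new -> 27 infected
Step 7: +1 new -> 28 infected
Step 8: +1 new -> 29 infected
Step 9: +0 new -> 29 infected

Answer: 29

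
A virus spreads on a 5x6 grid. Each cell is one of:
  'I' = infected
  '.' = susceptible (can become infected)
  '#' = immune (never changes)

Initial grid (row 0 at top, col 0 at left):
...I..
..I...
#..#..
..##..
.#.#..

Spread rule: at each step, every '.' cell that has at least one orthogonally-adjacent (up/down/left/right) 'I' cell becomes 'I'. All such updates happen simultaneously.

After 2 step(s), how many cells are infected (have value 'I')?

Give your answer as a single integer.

Step 0 (initial): 2 infected
Step 1: +5 new -> 7 infected
Step 2: +5 new -> 12 infected

Answer: 12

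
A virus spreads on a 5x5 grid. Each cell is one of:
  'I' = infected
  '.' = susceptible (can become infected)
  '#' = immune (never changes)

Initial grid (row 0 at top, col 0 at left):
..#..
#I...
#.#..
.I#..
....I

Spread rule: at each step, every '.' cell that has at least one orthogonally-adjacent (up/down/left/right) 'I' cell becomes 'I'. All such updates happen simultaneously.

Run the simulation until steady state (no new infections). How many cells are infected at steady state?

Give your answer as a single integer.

Step 0 (initial): 3 infected
Step 1: +7 new -> 10 infected
Step 2: +6 new -> 16 infected
Step 3: +3 new -> 19 infected
Step 4: +1 new -> 20 infected
Step 5: +0 new -> 20 infected

Answer: 20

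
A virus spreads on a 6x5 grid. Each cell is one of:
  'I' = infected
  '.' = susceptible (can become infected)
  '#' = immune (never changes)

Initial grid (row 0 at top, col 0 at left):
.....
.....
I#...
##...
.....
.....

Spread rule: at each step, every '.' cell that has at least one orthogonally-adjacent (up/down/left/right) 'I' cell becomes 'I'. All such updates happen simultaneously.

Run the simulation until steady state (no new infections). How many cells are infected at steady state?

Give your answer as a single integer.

Step 0 (initial): 1 infected
Step 1: +1 new -> 2 infected
Step 2: +2 new -> 4 infected
Step 3: +2 new -> 6 infected
Step 4: +3 new -> 9 infected
Step 5: +4 new -> 13 infected
Step 6: +4 new -> 17 infected
Step 7: +4 new -> 21 infected
Step 8: +4 new -> 25 infected
Step 9: +2 new -> 27 infected
Step 10: +0 new -> 27 infected

Answer: 27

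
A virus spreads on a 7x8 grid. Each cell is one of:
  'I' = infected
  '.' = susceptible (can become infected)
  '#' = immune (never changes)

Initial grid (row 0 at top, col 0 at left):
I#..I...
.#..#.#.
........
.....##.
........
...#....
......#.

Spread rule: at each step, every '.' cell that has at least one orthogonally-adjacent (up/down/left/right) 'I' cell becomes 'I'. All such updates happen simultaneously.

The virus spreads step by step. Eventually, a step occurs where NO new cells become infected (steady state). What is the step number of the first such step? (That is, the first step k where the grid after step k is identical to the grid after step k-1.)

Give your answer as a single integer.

Step 0 (initial): 2 infected
Step 1: +3 new -> 5 infected
Step 2: +5 new -> 10 infected
Step 3: +6 new -> 16 infected
Step 4: +7 new -> 23 infected
Step 5: +6 new -> 29 infected
Step 6: +5 new -> 34 infected
Step 7: +5 new -> 39 infected
Step 8: +5 new -> 44 infected
Step 9: +4 new -> 48 infected
Step 10: +0 new -> 48 infected

Answer: 10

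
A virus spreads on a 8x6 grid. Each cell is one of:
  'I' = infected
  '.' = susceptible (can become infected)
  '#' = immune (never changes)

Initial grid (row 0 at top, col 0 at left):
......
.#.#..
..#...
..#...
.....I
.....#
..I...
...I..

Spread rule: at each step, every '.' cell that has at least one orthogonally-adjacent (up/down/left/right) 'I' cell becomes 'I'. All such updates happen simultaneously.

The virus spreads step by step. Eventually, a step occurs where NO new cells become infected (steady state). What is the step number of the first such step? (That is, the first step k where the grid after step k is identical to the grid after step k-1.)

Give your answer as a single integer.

Step 0 (initial): 3 infected
Step 1: +7 new -> 10 infected
Step 2: +11 new -> 21 infected
Step 3: +7 new -> 28 infected
Step 4: +5 new -> 33 infected
Step 5: +3 new -> 36 infected
Step 6: +2 new -> 38 infected
Step 7: +2 new -> 40 infected
Step 8: +3 new -> 43 infected
Step 9: +0 new -> 43 infected

Answer: 9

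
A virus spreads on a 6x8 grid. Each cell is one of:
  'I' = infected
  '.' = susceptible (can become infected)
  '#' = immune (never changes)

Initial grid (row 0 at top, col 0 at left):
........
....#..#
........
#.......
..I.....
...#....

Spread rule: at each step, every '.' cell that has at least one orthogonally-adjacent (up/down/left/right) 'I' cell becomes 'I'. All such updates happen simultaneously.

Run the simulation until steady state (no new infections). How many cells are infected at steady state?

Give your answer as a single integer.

Step 0 (initial): 1 infected
Step 1: +4 new -> 5 infected
Step 2: +6 new -> 11 infected
Step 3: +7 new -> 18 infected
Step 4: +8 new -> 26 infected
Step 5: +7 new -> 33 infected
Step 6: +6 new -> 39 infected
Step 7: +3 new -> 42 infected
Step 8: +1 new -> 43 infected
Step 9: +1 new -> 44 infected
Step 10: +0 new -> 44 infected

Answer: 44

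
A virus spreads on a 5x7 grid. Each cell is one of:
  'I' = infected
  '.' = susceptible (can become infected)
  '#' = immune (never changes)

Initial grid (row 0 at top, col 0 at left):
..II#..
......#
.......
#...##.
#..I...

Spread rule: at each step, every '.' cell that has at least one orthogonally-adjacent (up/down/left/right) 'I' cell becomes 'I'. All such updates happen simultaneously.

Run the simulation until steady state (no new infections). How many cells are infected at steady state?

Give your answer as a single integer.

Answer: 29

Derivation:
Step 0 (initial): 3 infected
Step 1: +6 new -> 9 infected
Step 2: +8 new -> 17 infected
Step 3: +6 new -> 23 infected
Step 4: +4 new -> 27 infected
Step 5: +2 new -> 29 infected
Step 6: +0 new -> 29 infected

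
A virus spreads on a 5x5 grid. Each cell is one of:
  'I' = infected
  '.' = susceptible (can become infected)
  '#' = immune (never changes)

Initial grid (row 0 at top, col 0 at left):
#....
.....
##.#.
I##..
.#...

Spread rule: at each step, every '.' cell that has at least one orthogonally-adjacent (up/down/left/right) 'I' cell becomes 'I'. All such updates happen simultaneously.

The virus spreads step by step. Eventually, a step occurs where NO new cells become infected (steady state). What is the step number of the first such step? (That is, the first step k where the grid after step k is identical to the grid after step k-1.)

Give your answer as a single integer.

Step 0 (initial): 1 infected
Step 1: +1 new -> 2 infected
Step 2: +0 new -> 2 infected

Answer: 2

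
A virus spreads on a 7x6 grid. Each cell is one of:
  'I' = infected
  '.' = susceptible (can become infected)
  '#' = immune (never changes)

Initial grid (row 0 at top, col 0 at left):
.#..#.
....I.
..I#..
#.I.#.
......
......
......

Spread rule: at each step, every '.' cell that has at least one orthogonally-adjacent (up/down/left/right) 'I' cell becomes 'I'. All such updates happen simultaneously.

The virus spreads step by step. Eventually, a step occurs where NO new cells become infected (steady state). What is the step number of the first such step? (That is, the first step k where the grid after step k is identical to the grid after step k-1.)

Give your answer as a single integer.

Answer: 7

Derivation:
Step 0 (initial): 3 infected
Step 1: +8 new -> 11 infected
Step 2: +9 new -> 20 infected
Step 3: +7 new -> 27 infected
Step 4: +6 new -> 33 infected
Step 5: +3 new -> 36 infected
Step 6: +1 new -> 37 infected
Step 7: +0 new -> 37 infected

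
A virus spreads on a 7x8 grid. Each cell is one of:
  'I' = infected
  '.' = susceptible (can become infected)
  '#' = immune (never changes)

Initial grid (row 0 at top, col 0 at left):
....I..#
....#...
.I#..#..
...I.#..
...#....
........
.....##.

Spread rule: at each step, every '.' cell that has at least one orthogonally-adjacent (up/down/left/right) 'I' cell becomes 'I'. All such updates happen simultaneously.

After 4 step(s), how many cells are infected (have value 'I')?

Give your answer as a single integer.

Step 0 (initial): 3 infected
Step 1: +8 new -> 11 infected
Step 2: +12 new -> 23 infected
Step 3: +7 new -> 30 infected
Step 4: +9 new -> 39 infected

Answer: 39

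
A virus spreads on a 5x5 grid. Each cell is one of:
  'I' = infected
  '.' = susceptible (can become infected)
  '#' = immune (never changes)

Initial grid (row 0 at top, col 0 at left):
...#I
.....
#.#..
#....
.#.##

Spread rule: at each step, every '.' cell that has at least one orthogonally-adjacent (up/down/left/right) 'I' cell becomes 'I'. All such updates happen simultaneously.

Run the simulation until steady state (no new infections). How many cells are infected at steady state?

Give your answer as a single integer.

Answer: 17

Derivation:
Step 0 (initial): 1 infected
Step 1: +1 new -> 2 infected
Step 2: +2 new -> 4 infected
Step 3: +3 new -> 7 infected
Step 4: +3 new -> 10 infected
Step 5: +4 new -> 14 infected
Step 6: +3 new -> 17 infected
Step 7: +0 new -> 17 infected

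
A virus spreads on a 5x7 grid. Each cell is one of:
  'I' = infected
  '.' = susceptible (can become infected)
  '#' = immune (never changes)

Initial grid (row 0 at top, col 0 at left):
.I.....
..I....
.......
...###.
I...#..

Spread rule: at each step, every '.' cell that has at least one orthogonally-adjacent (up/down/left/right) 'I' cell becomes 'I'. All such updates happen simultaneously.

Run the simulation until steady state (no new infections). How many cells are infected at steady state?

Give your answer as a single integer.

Answer: 31

Derivation:
Step 0 (initial): 3 infected
Step 1: +7 new -> 10 infected
Step 2: +9 new -> 19 infected
Step 3: +4 new -> 23 infected
Step 4: +3 new -> 26 infected
Step 5: +2 new -> 28 infected
Step 6: +1 new -> 29 infected
Step 7: +1 new -> 30 infected
Step 8: +1 new -> 31 infected
Step 9: +0 new -> 31 infected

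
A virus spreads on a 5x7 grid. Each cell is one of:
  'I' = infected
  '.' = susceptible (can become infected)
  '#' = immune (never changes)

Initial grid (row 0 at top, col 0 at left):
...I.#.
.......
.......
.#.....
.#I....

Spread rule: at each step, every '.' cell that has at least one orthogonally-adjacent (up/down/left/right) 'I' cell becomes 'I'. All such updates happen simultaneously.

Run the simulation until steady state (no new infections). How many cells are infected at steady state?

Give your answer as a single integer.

Answer: 32

Derivation:
Step 0 (initial): 2 infected
Step 1: +5 new -> 7 infected
Step 2: +7 new -> 14 infected
Step 3: +7 new -> 21 infected
Step 4: +6 new -> 27 infected
Step 5: +4 new -> 31 infected
Step 6: +1 new -> 32 infected
Step 7: +0 new -> 32 infected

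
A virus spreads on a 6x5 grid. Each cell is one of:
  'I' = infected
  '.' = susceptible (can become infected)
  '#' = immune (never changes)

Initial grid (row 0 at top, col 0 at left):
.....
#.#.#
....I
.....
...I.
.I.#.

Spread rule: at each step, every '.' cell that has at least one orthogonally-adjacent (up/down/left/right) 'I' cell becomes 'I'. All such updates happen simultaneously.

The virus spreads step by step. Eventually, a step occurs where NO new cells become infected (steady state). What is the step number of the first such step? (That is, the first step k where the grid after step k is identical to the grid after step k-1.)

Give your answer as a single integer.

Answer: 7

Derivation:
Step 0 (initial): 3 infected
Step 1: +8 new -> 11 infected
Step 2: +6 new -> 17 infected
Step 3: +3 new -> 20 infected
Step 4: +4 new -> 24 infected
Step 5: +1 new -> 25 infected
Step 6: +1 new -> 26 infected
Step 7: +0 new -> 26 infected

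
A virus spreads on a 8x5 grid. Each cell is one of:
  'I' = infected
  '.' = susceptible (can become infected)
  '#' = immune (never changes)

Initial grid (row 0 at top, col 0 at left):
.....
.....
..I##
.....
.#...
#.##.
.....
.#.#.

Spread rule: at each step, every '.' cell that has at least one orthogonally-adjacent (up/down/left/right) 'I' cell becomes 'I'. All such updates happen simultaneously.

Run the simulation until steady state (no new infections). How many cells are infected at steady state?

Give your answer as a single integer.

Step 0 (initial): 1 infected
Step 1: +3 new -> 4 infected
Step 2: +7 new -> 11 infected
Step 3: +7 new -> 18 infected
Step 4: +4 new -> 22 infected
Step 5: +1 new -> 23 infected
Step 6: +1 new -> 24 infected
Step 7: +2 new -> 26 infected
Step 8: +1 new -> 27 infected
Step 9: +2 new -> 29 infected
Step 10: +2 new -> 31 infected
Step 11: +1 new -> 32 infected
Step 12: +0 new -> 32 infected

Answer: 32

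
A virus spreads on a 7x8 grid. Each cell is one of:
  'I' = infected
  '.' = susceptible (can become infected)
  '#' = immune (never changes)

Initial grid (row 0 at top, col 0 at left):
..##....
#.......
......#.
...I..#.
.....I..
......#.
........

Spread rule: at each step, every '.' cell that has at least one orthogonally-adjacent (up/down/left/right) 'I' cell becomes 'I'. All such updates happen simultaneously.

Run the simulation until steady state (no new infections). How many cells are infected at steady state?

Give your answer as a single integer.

Step 0 (initial): 2 infected
Step 1: +8 new -> 10 infected
Step 2: +10 new -> 20 infected
Step 3: +12 new -> 32 infected
Step 4: +10 new -> 42 infected
Step 5: +5 new -> 47 infected
Step 6: +3 new -> 50 infected
Step 7: +0 new -> 50 infected

Answer: 50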